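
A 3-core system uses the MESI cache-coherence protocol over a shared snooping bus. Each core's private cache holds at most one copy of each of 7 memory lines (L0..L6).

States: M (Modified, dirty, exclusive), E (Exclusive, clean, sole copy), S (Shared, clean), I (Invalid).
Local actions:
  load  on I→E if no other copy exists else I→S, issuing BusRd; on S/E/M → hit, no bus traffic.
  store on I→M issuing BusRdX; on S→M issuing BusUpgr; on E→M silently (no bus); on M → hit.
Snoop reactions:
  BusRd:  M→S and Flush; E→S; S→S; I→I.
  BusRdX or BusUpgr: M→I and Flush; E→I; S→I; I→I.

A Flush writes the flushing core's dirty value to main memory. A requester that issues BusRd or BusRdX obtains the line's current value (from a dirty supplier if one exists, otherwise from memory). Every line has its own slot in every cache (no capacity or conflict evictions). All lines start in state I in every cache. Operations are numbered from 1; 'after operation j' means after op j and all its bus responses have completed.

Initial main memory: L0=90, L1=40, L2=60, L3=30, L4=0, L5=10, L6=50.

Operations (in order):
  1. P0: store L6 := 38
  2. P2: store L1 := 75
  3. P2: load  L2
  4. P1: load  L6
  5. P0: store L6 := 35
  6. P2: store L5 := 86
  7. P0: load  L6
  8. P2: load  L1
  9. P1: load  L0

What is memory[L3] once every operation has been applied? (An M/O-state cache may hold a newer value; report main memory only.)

step 1: P0: store L6 := 38  ⟶  MII  (L6)  txn=BusRdX  M[L6]=50
step 2: P2: store L1 := 75  ⟶  IIM  (L1)  txn=BusRdX  M[L1]=40
step 3: P2: load  L2  ⟶  IIE  (L2)  txn=BusRd  M[L2]=60
step 4: P1: load  L6  ⟶  SSI  (L6)  txn=BusRd+Flush  M[L6]=38
step 5: P0: store L6 := 35  ⟶  MII  (L6)  txn=BusUpgr  M[L6]=38
step 6: P2: store L5 := 86  ⟶  IIM  (L5)  txn=BusRdX  M[L5]=10
step 7: P0: load  L6  ⟶  MII  (L6)  txn=∅  M[L6]=38
step 8: P2: load  L1  ⟶  IIM  (L1)  txn=∅  M[L1]=40
step 9: P1: load  L0  ⟶  IEI  (L0)  txn=BusRd  M[L0]=90

memory[L3] = 30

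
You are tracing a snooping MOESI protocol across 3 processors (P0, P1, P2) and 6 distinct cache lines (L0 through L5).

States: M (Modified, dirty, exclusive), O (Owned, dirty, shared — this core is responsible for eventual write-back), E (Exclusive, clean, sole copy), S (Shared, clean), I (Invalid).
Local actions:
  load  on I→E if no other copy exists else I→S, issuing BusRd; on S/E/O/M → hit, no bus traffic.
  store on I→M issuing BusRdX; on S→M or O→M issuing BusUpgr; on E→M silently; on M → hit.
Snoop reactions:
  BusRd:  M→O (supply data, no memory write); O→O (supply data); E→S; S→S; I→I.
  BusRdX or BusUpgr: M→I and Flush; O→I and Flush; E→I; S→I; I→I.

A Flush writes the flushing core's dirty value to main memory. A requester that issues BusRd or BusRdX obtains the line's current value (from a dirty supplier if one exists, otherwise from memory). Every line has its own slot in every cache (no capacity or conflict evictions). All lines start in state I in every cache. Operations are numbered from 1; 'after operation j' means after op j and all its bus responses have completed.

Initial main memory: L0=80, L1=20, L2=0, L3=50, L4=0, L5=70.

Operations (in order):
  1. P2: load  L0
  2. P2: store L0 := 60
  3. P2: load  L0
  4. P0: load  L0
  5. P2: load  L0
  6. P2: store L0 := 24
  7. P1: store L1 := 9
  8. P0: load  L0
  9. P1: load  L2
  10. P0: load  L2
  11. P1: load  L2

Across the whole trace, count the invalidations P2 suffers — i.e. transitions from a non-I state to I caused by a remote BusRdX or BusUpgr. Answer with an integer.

invalidations = 0

  op1 P2: load  L0 → I/I/E on L0; bus BusRd; mem=80
  op2 P2: store L0 := 60 → I/I/M on L0; bus (none); mem=80
  op3 P2: load  L0 → I/I/M on L0; bus (none); mem=80
  op4 P0: load  L0 → S/I/O on L0; bus BusRd; mem=80
  op5 P2: load  L0 → S/I/O on L0; bus (none); mem=80
  op6 P2: store L0 := 24 → I/I/M on L0; bus BusUpgr; mem=80
  op7 P1: store L1 := 9 → I/M/I on L1; bus BusRdX; mem=20
  op8 P0: load  L0 → S/I/O on L0; bus BusRd; mem=80
  op9 P1: load  L2 → I/E/I on L2; bus BusRd; mem=0
  op10 P0: load  L2 → S/S/I on L2; bus BusRd; mem=0
  op11 P1: load  L2 → S/S/I on L2; bus (none); mem=0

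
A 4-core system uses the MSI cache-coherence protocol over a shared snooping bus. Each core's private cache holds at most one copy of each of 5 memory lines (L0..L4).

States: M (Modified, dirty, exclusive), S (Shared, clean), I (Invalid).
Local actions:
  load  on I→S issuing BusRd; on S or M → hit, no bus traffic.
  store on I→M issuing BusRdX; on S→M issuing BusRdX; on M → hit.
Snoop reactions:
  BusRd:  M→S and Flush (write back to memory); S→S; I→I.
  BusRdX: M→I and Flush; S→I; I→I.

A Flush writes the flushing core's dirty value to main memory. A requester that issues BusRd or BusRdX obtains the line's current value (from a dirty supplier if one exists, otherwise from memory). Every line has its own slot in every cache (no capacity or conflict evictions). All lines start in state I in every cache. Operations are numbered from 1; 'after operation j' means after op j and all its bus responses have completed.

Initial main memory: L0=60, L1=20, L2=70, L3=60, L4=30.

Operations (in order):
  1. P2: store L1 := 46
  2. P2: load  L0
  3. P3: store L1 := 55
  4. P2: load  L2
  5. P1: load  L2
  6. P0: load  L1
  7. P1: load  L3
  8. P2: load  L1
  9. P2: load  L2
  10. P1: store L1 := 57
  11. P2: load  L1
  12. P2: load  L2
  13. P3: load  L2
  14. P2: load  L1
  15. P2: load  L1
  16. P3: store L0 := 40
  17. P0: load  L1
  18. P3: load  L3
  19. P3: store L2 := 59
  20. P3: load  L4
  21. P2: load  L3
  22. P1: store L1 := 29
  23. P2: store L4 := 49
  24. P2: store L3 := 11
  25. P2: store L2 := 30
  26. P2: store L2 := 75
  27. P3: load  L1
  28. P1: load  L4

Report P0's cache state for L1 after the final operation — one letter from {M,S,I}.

[1] P2: store L1 := 46 | P0:I, P1:I, P2:M(46), P3:I | bus: BusRdX
[2] P2: load  L0 | P0:I, P1:I, P2:S(60), P3:I | bus: BusRd
[3] P3: store L1 := 55 | P0:I, P1:I, P2:I, P3:M(55) | bus: BusRdX,Flush
[4] P2: load  L2 | P0:I, P1:I, P2:S(70), P3:I | bus: BusRd
[5] P1: load  L2 | P0:I, P1:S(70), P2:S(70), P3:I | bus: BusRd
[6] P0: load  L1 | P0:S(55), P1:I, P2:I, P3:S(55) | bus: BusRd,Flush
[7] P1: load  L3 | P0:I, P1:S(60), P2:I, P3:I | bus: BusRd
[8] P2: load  L1 | P0:S(55), P1:I, P2:S(55), P3:S(55) | bus: BusRd
[9] P2: load  L2 | P0:I, P1:S(70), P2:S(70), P3:I | bus: none
[10] P1: store L1 := 57 | P0:I, P1:M(57), P2:I, P3:I | bus: BusRdX
[11] P2: load  L1 | P0:I, P1:S(57), P2:S(57), P3:I | bus: BusRd,Flush
[12] P2: load  L2 | P0:I, P1:S(70), P2:S(70), P3:I | bus: none
[13] P3: load  L2 | P0:I, P1:S(70), P2:S(70), P3:S(70) | bus: BusRd
[14] P2: load  L1 | P0:I, P1:S(57), P2:S(57), P3:I | bus: none
[15] P2: load  L1 | P0:I, P1:S(57), P2:S(57), P3:I | bus: none
[16] P3: store L0 := 40 | P0:I, P1:I, P2:I, P3:M(40) | bus: BusRdX
[17] P0: load  L1 | P0:S(57), P1:S(57), P2:S(57), P3:I | bus: BusRd
[18] P3: load  L3 | P0:I, P1:S(60), P2:I, P3:S(60) | bus: BusRd
[19] P3: store L2 := 59 | P0:I, P1:I, P2:I, P3:M(59) | bus: BusRdX
[20] P3: load  L4 | P0:I, P1:I, P2:I, P3:S(30) | bus: BusRd
[21] P2: load  L3 | P0:I, P1:S(60), P2:S(60), P3:S(60) | bus: BusRd
[22] P1: store L1 := 29 | P0:I, P1:M(29), P2:I, P3:I | bus: BusRdX
[23] P2: store L4 := 49 | P0:I, P1:I, P2:M(49), P3:I | bus: BusRdX
[24] P2: store L3 := 11 | P0:I, P1:I, P2:M(11), P3:I | bus: BusRdX
[25] P2: store L2 := 30 | P0:I, P1:I, P2:M(30), P3:I | bus: BusRdX,Flush
[26] P2: store L2 := 75 | P0:I, P1:I, P2:M(75), P3:I | bus: none
[27] P3: load  L1 | P0:I, P1:S(29), P2:I, P3:S(29) | bus: BusRd,Flush
[28] P1: load  L4 | P0:I, P1:S(49), P2:S(49), P3:I | bus: BusRd,Flush

state = I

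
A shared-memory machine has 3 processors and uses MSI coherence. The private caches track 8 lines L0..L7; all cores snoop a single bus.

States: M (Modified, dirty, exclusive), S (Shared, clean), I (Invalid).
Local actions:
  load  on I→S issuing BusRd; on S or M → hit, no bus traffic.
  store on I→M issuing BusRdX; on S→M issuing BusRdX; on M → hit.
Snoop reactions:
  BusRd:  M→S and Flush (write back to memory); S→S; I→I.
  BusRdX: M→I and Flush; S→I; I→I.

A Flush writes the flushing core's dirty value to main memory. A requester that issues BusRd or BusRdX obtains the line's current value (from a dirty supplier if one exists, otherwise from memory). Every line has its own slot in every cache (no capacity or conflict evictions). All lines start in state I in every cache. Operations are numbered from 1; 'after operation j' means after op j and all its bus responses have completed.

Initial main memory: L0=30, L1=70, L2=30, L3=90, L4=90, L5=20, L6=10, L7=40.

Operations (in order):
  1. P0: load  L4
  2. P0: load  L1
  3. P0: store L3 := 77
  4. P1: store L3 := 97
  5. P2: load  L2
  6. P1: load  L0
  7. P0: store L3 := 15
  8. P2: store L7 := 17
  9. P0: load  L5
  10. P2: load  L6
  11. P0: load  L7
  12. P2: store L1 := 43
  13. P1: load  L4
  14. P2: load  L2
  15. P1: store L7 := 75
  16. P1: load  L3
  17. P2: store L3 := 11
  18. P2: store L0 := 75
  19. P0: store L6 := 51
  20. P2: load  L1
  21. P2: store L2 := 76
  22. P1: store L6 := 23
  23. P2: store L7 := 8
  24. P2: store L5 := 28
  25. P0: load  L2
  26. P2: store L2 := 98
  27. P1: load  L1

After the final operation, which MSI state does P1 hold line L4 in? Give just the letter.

step 1: P0: load  L4  ⟶  SII  (L4)  txn=BusRd  M[L4]=90
step 2: P0: load  L1  ⟶  SII  (L1)  txn=BusRd  M[L1]=70
step 3: P0: store L3 := 77  ⟶  MII  (L3)  txn=BusRdX  M[L3]=90
step 4: P1: store L3 := 97  ⟶  IMI  (L3)  txn=BusRdX+Flush  M[L3]=77
step 5: P2: load  L2  ⟶  IIS  (L2)  txn=BusRd  M[L2]=30
step 6: P1: load  L0  ⟶  ISI  (L0)  txn=BusRd  M[L0]=30
step 7: P0: store L3 := 15  ⟶  MII  (L3)  txn=BusRdX+Flush  M[L3]=97
step 8: P2: store L7 := 17  ⟶  IIM  (L7)  txn=BusRdX  M[L7]=40
step 9: P0: load  L5  ⟶  SII  (L5)  txn=BusRd  M[L5]=20
step 10: P2: load  L6  ⟶  IIS  (L6)  txn=BusRd  M[L6]=10
step 11: P0: load  L7  ⟶  SIS  (L7)  txn=BusRd+Flush  M[L7]=17
step 12: P2: store L1 := 43  ⟶  IIM  (L1)  txn=BusRdX  M[L1]=70
step 13: P1: load  L4  ⟶  SSI  (L4)  txn=BusRd  M[L4]=90
step 14: P2: load  L2  ⟶  IIS  (L2)  txn=∅  M[L2]=30
step 15: P1: store L7 := 75  ⟶  IMI  (L7)  txn=BusRdX  M[L7]=17
step 16: P1: load  L3  ⟶  SSI  (L3)  txn=BusRd+Flush  M[L3]=15
step 17: P2: store L3 := 11  ⟶  IIM  (L3)  txn=BusRdX  M[L3]=15
step 18: P2: store L0 := 75  ⟶  IIM  (L0)  txn=BusRdX  M[L0]=30
step 19: P0: store L6 := 51  ⟶  MII  (L6)  txn=BusRdX  M[L6]=10
step 20: P2: load  L1  ⟶  IIM  (L1)  txn=∅  M[L1]=70
step 21: P2: store L2 := 76  ⟶  IIM  (L2)  txn=BusRdX  M[L2]=30
step 22: P1: store L6 := 23  ⟶  IMI  (L6)  txn=BusRdX+Flush  M[L6]=51
step 23: P2: store L7 := 8  ⟶  IIM  (L7)  txn=BusRdX+Flush  M[L7]=75
step 24: P2: store L5 := 28  ⟶  IIM  (L5)  txn=BusRdX  M[L5]=20
step 25: P0: load  L2  ⟶  SIS  (L2)  txn=BusRd+Flush  M[L2]=76
step 26: P2: store L2 := 98  ⟶  IIM  (L2)  txn=BusRdX  M[L2]=76
step 27: P1: load  L1  ⟶  ISS  (L1)  txn=BusRd+Flush  M[L1]=43

state = S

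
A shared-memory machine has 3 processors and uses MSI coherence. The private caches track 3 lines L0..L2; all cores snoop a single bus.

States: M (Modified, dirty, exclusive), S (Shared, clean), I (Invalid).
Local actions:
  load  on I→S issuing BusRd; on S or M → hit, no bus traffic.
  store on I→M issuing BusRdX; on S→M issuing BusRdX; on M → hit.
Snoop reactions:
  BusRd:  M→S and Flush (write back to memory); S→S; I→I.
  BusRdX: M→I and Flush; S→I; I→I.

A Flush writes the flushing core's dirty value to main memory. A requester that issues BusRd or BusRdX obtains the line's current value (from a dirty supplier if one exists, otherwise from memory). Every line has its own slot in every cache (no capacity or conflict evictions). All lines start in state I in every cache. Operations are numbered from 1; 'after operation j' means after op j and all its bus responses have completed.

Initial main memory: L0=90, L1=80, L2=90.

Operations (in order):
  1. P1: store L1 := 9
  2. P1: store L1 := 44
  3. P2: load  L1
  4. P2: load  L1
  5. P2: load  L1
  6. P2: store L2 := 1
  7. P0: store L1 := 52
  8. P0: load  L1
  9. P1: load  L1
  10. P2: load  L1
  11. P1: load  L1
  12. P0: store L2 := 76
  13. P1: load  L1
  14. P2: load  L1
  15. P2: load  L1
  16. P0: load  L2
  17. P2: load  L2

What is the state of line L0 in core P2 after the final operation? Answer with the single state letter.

[1] P1: store L1 := 9 | P0:I, P1:M(9), P2:I | bus: BusRdX
[2] P1: store L1 := 44 | P0:I, P1:M(44), P2:I | bus: none
[3] P2: load  L1 | P0:I, P1:S(44), P2:S(44) | bus: BusRd,Flush
[4] P2: load  L1 | P0:I, P1:S(44), P2:S(44) | bus: none
[5] P2: load  L1 | P0:I, P1:S(44), P2:S(44) | bus: none
[6] P2: store L2 := 1 | P0:I, P1:I, P2:M(1) | bus: BusRdX
[7] P0: store L1 := 52 | P0:M(52), P1:I, P2:I | bus: BusRdX
[8] P0: load  L1 | P0:M(52), P1:I, P2:I | bus: none
[9] P1: load  L1 | P0:S(52), P1:S(52), P2:I | bus: BusRd,Flush
[10] P2: load  L1 | P0:S(52), P1:S(52), P2:S(52) | bus: BusRd
[11] P1: load  L1 | P0:S(52), P1:S(52), P2:S(52) | bus: none
[12] P0: store L2 := 76 | P0:M(76), P1:I, P2:I | bus: BusRdX,Flush
[13] P1: load  L1 | P0:S(52), P1:S(52), P2:S(52) | bus: none
[14] P2: load  L1 | P0:S(52), P1:S(52), P2:S(52) | bus: none
[15] P2: load  L1 | P0:S(52), P1:S(52), P2:S(52) | bus: none
[16] P0: load  L2 | P0:M(76), P1:I, P2:I | bus: none
[17] P2: load  L2 | P0:S(76), P1:I, P2:S(76) | bus: BusRd,Flush

state = I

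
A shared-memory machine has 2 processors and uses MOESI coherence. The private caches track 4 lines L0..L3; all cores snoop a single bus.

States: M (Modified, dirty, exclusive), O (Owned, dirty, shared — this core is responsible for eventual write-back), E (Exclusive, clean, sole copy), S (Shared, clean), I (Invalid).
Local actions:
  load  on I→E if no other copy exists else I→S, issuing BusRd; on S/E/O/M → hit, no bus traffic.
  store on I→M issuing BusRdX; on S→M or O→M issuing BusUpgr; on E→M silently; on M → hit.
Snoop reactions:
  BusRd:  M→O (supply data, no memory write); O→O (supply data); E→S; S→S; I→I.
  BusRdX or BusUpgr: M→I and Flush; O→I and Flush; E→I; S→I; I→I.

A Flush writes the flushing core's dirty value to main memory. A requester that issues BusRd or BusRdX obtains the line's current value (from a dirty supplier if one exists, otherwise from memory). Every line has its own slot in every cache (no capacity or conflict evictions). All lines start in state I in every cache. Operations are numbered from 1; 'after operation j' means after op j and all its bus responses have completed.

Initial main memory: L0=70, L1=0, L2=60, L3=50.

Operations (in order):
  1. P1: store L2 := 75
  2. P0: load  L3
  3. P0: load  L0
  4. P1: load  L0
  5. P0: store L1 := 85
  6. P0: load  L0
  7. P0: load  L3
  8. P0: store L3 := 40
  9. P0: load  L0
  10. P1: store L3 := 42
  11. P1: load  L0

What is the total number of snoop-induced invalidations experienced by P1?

invalidations = 0

step 1: P1: store L2 := 75  ⟶  IM  (L2)  txn=BusRdX  M[L2]=60
step 2: P0: load  L3  ⟶  EI  (L3)  txn=BusRd  M[L3]=50
step 3: P0: load  L0  ⟶  EI  (L0)  txn=BusRd  M[L0]=70
step 4: P1: load  L0  ⟶  SS  (L0)  txn=BusRd  M[L0]=70
step 5: P0: store L1 := 85  ⟶  MI  (L1)  txn=BusRdX  M[L1]=0
step 6: P0: load  L0  ⟶  SS  (L0)  txn=∅  M[L0]=70
step 7: P0: load  L3  ⟶  EI  (L3)  txn=∅  M[L3]=50
step 8: P0: store L3 := 40  ⟶  MI  (L3)  txn=∅  M[L3]=50
step 9: P0: load  L0  ⟶  SS  (L0)  txn=∅  M[L0]=70
step 10: P1: store L3 := 42  ⟶  IM  (L3)  txn=BusRdX+Flush  M[L3]=40
step 11: P1: load  L0  ⟶  SS  (L0)  txn=∅  M[L0]=70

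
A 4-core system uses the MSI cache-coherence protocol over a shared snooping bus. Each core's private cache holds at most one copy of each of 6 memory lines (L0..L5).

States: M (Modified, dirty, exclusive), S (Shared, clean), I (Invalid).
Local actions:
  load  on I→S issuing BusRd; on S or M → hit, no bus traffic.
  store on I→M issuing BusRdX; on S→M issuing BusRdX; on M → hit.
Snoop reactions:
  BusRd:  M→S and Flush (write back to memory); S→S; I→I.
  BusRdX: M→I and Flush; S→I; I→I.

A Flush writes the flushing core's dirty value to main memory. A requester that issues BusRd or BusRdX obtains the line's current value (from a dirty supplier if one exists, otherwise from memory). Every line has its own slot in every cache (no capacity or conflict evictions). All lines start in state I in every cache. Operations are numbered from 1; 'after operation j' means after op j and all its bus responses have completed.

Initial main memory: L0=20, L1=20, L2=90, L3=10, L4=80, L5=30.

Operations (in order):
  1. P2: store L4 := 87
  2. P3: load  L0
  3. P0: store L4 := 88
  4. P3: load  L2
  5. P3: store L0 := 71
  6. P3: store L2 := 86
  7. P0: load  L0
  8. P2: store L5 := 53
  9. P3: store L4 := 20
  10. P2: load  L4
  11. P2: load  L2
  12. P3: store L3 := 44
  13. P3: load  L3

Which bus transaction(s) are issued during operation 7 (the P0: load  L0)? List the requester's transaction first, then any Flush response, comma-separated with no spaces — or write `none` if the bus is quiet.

bus = BusRd,Flush

1. P2: store L4 := 87  bus=[BusRdX]  L4: P0=I P1=I P2=M P3=I  mem[L4]=80
2. P3: load  L0  bus=[BusRd]  L0: P0=I P1=I P2=I P3=S  mem[L0]=20
3. P0: store L4 := 88  bus=[BusRdX,Flush]  L4: P0=M P1=I P2=I P3=I  mem[L4]=87
4. P3: load  L2  bus=[BusRd]  L2: P0=I P1=I P2=I P3=S  mem[L2]=90
5. P3: store L0 := 71  bus=[BusRdX]  L0: P0=I P1=I P2=I P3=M  mem[L0]=20
6. P3: store L2 := 86  bus=[BusRdX]  L2: P0=I P1=I P2=I P3=M  mem[L2]=90
7. P0: load  L0  bus=[BusRd,Flush]  L0: P0=S P1=I P2=I P3=S  mem[L0]=71
8. P2: store L5 := 53  bus=[BusRdX]  L5: P0=I P1=I P2=M P3=I  mem[L5]=30
9. P3: store L4 := 20  bus=[BusRdX,Flush]  L4: P0=I P1=I P2=I P3=M  mem[L4]=88
10. P2: load  L4  bus=[BusRd,Flush]  L4: P0=I P1=I P2=S P3=S  mem[L4]=20
11. P2: load  L2  bus=[BusRd,Flush]  L2: P0=I P1=I P2=S P3=S  mem[L2]=86
12. P3: store L3 := 44  bus=[BusRdX]  L3: P0=I P1=I P2=I P3=M  mem[L3]=10
13. P3: load  L3  bus=[-]  L3: P0=I P1=I P2=I P3=M  mem[L3]=10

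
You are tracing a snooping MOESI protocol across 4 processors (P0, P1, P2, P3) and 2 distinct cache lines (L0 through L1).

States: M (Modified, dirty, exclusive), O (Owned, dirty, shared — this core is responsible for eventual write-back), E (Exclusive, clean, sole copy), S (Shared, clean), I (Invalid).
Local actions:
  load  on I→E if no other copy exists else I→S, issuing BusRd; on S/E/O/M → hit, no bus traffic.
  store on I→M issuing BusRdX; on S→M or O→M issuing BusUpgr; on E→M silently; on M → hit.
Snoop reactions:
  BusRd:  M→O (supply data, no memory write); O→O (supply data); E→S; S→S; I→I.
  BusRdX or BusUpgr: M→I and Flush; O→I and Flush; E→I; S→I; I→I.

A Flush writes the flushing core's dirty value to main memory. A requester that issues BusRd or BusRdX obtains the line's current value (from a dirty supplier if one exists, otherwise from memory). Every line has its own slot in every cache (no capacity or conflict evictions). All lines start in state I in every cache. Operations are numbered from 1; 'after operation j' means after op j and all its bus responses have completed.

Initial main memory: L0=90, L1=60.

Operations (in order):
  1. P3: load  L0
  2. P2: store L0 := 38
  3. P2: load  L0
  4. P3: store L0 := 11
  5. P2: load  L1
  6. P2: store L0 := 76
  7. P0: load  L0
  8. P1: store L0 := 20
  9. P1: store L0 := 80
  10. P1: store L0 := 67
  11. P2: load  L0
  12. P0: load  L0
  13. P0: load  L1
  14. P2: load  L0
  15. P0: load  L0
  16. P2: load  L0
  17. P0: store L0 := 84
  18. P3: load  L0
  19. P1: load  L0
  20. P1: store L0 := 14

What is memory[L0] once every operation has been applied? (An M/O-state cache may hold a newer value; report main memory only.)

memory[L0] = 84

  op1 P3: load  L0 → I/I/I/E on L0; bus BusRd; mem=90
  op2 P2: store L0 := 38 → I/I/M/I on L0; bus BusRdX; mem=90
  op3 P2: load  L0 → I/I/M/I on L0; bus (none); mem=90
  op4 P3: store L0 := 11 → I/I/I/M on L0; bus BusRdX Flush; mem=38
  op5 P2: load  L1 → I/I/E/I on L1; bus BusRd; mem=60
  op6 P2: store L0 := 76 → I/I/M/I on L0; bus BusRdX Flush; mem=11
  op7 P0: load  L0 → S/I/O/I on L0; bus BusRd; mem=11
  op8 P1: store L0 := 20 → I/M/I/I on L0; bus BusRdX Flush; mem=76
  op9 P1: store L0 := 80 → I/M/I/I on L0; bus (none); mem=76
  op10 P1: store L0 := 67 → I/M/I/I on L0; bus (none); mem=76
  op11 P2: load  L0 → I/O/S/I on L0; bus BusRd; mem=76
  op12 P0: load  L0 → S/O/S/I on L0; bus BusRd; mem=76
  op13 P0: load  L1 → S/I/S/I on L1; bus BusRd; mem=60
  op14 P2: load  L0 → S/O/S/I on L0; bus (none); mem=76
  op15 P0: load  L0 → S/O/S/I on L0; bus (none); mem=76
  op16 P2: load  L0 → S/O/S/I on L0; bus (none); mem=76
  op17 P0: store L0 := 84 → M/I/I/I on L0; bus BusUpgr Flush; mem=67
  op18 P3: load  L0 → O/I/I/S on L0; bus BusRd; mem=67
  op19 P1: load  L0 → O/S/I/S on L0; bus BusRd; mem=67
  op20 P1: store L0 := 14 → I/M/I/I on L0; bus BusUpgr Flush; mem=84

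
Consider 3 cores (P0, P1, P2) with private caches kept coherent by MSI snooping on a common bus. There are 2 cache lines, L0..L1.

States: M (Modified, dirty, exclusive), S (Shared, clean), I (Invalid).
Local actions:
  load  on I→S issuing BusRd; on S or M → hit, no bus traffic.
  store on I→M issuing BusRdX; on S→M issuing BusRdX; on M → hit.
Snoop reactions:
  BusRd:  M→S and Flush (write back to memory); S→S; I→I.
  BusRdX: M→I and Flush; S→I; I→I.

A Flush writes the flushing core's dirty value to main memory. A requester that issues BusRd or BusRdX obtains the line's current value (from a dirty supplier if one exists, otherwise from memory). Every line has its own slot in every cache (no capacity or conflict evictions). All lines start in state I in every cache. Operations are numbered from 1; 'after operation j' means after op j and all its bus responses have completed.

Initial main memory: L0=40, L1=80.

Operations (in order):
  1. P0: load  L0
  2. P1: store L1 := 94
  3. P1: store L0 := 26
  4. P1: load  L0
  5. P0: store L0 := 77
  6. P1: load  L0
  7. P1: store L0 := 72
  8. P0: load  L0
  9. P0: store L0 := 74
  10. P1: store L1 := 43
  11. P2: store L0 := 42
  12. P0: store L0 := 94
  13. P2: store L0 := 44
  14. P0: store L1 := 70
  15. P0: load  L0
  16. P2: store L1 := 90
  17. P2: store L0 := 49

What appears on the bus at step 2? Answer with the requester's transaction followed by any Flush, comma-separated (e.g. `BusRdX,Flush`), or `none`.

[1] P0: load  L0 | P0:S(40), P1:I, P2:I | bus: BusRd
[2] P1: store L1 := 94 | P0:I, P1:M(94), P2:I | bus: BusRdX
[3] P1: store L0 := 26 | P0:I, P1:M(26), P2:I | bus: BusRdX
[4] P1: load  L0 | P0:I, P1:M(26), P2:I | bus: none
[5] P0: store L0 := 77 | P0:M(77), P1:I, P2:I | bus: BusRdX,Flush
[6] P1: load  L0 | P0:S(77), P1:S(77), P2:I | bus: BusRd,Flush
[7] P1: store L0 := 72 | P0:I, P1:M(72), P2:I | bus: BusRdX
[8] P0: load  L0 | P0:S(72), P1:S(72), P2:I | bus: BusRd,Flush
[9] P0: store L0 := 74 | P0:M(74), P1:I, P2:I | bus: BusRdX
[10] P1: store L1 := 43 | P0:I, P1:M(43), P2:I | bus: none
[11] P2: store L0 := 42 | P0:I, P1:I, P2:M(42) | bus: BusRdX,Flush
[12] P0: store L0 := 94 | P0:M(94), P1:I, P2:I | bus: BusRdX,Flush
[13] P2: store L0 := 44 | P0:I, P1:I, P2:M(44) | bus: BusRdX,Flush
[14] P0: store L1 := 70 | P0:M(70), P1:I, P2:I | bus: BusRdX,Flush
[15] P0: load  L0 | P0:S(44), P1:I, P2:S(44) | bus: BusRd,Flush
[16] P2: store L1 := 90 | P0:I, P1:I, P2:M(90) | bus: BusRdX,Flush
[17] P2: store L0 := 49 | P0:I, P1:I, P2:M(49) | bus: BusRdX

bus = BusRdX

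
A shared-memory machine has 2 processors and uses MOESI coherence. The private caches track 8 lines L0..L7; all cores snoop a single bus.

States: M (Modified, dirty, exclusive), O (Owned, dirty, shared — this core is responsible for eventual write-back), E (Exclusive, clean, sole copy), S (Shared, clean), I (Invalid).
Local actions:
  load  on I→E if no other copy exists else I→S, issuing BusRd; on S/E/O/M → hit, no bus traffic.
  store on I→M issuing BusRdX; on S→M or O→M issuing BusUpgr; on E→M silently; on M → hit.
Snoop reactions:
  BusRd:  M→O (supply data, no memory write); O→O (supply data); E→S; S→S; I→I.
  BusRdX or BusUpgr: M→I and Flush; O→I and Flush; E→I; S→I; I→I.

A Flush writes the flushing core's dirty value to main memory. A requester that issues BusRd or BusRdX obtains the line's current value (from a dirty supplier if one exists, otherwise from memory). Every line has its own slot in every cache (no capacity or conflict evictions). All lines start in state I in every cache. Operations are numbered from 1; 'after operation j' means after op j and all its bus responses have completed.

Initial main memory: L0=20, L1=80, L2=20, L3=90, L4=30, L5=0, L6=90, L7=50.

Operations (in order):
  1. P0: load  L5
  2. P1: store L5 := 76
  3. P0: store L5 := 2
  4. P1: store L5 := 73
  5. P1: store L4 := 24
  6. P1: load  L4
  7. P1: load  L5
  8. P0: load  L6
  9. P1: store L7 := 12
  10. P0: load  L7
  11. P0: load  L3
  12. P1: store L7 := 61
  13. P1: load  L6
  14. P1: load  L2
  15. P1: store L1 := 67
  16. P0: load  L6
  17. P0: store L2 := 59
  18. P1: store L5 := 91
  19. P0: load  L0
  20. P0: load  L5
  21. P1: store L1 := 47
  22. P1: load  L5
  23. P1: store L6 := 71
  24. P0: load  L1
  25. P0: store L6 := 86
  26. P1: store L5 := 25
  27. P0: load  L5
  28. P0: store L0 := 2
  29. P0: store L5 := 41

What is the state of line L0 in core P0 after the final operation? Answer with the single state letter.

step 1: P0: load  L5  ⟶  EI  (L5)  txn=BusRd  M[L5]=0
step 2: P1: store L5 := 76  ⟶  IM  (L5)  txn=BusRdX  M[L5]=0
step 3: P0: store L5 := 2  ⟶  MI  (L5)  txn=BusRdX+Flush  M[L5]=76
step 4: P1: store L5 := 73  ⟶  IM  (L5)  txn=BusRdX+Flush  M[L5]=2
step 5: P1: store L4 := 24  ⟶  IM  (L4)  txn=BusRdX  M[L4]=30
step 6: P1: load  L4  ⟶  IM  (L4)  txn=∅  M[L4]=30
step 7: P1: load  L5  ⟶  IM  (L5)  txn=∅  M[L5]=2
step 8: P0: load  L6  ⟶  EI  (L6)  txn=BusRd  M[L6]=90
step 9: P1: store L7 := 12  ⟶  IM  (L7)  txn=BusRdX  M[L7]=50
step 10: P0: load  L7  ⟶  SO  (L7)  txn=BusRd  M[L7]=50
step 11: P0: load  L3  ⟶  EI  (L3)  txn=BusRd  M[L3]=90
step 12: P1: store L7 := 61  ⟶  IM  (L7)  txn=BusUpgr  M[L7]=50
step 13: P1: load  L6  ⟶  SS  (L6)  txn=BusRd  M[L6]=90
step 14: P1: load  L2  ⟶  IE  (L2)  txn=BusRd  M[L2]=20
step 15: P1: store L1 := 67  ⟶  IM  (L1)  txn=BusRdX  M[L1]=80
step 16: P0: load  L6  ⟶  SS  (L6)  txn=∅  M[L6]=90
step 17: P0: store L2 := 59  ⟶  MI  (L2)  txn=BusRdX  M[L2]=20
step 18: P1: store L5 := 91  ⟶  IM  (L5)  txn=∅  M[L5]=2
step 19: P0: load  L0  ⟶  EI  (L0)  txn=BusRd  M[L0]=20
step 20: P0: load  L5  ⟶  SO  (L5)  txn=BusRd  M[L5]=2
step 21: P1: store L1 := 47  ⟶  IM  (L1)  txn=∅  M[L1]=80
step 22: P1: load  L5  ⟶  SO  (L5)  txn=∅  M[L5]=2
step 23: P1: store L6 := 71  ⟶  IM  (L6)  txn=BusUpgr  M[L6]=90
step 24: P0: load  L1  ⟶  SO  (L1)  txn=BusRd  M[L1]=80
step 25: P0: store L6 := 86  ⟶  MI  (L6)  txn=BusRdX+Flush  M[L6]=71
step 26: P1: store L5 := 25  ⟶  IM  (L5)  txn=BusUpgr  M[L5]=2
step 27: P0: load  L5  ⟶  SO  (L5)  txn=BusRd  M[L5]=2
step 28: P0: store L0 := 2  ⟶  MI  (L0)  txn=∅  M[L0]=20
step 29: P0: store L5 := 41  ⟶  MI  (L5)  txn=BusUpgr+Flush  M[L5]=25

state = M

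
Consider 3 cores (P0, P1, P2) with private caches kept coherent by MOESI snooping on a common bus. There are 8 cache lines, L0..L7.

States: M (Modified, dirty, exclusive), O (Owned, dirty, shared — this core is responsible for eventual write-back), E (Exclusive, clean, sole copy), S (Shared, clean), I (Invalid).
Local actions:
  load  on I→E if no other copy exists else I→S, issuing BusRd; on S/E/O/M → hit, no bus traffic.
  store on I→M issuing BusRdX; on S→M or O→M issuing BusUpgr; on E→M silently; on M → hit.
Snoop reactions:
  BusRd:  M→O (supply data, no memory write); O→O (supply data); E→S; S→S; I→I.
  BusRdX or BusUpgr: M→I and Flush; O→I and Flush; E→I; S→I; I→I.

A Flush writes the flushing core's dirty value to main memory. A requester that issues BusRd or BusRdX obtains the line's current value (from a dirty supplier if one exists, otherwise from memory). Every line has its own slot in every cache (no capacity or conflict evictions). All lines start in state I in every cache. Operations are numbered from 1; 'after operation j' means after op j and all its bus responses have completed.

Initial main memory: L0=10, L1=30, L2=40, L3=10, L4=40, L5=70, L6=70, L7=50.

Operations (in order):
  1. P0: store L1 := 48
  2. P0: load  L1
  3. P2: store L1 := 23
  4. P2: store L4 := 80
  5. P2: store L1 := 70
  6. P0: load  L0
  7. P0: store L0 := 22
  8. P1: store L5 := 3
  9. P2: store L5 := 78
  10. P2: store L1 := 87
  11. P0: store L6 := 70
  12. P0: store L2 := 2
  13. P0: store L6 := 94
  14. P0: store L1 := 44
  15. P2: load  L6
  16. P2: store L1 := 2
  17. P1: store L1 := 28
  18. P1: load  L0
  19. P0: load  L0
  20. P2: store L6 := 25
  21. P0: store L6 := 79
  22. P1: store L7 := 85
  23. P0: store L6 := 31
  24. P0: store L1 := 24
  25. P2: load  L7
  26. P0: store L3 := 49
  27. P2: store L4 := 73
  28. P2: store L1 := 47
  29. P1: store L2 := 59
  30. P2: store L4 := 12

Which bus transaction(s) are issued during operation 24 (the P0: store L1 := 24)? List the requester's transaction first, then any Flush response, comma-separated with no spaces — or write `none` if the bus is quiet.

bus = BusRdX,Flush

  op1 P0: store L1 := 48 → M/I/I on L1; bus BusRdX; mem=30
  op2 P0: load  L1 → M/I/I on L1; bus (none); mem=30
  op3 P2: store L1 := 23 → I/I/M on L1; bus BusRdX Flush; mem=48
  op4 P2: store L4 := 80 → I/I/M on L4; bus BusRdX; mem=40
  op5 P2: store L1 := 70 → I/I/M on L1; bus (none); mem=48
  op6 P0: load  L0 → E/I/I on L0; bus BusRd; mem=10
  op7 P0: store L0 := 22 → M/I/I on L0; bus (none); mem=10
  op8 P1: store L5 := 3 → I/M/I on L5; bus BusRdX; mem=70
  op9 P2: store L5 := 78 → I/I/M on L5; bus BusRdX Flush; mem=3
  op10 P2: store L1 := 87 → I/I/M on L1; bus (none); mem=48
  op11 P0: store L6 := 70 → M/I/I on L6; bus BusRdX; mem=70
  op12 P0: store L2 := 2 → M/I/I on L2; bus BusRdX; mem=40
  op13 P0: store L6 := 94 → M/I/I on L6; bus (none); mem=70
  op14 P0: store L1 := 44 → M/I/I on L1; bus BusRdX Flush; mem=87
  op15 P2: load  L6 → O/I/S on L6; bus BusRd; mem=70
  op16 P2: store L1 := 2 → I/I/M on L1; bus BusRdX Flush; mem=44
  op17 P1: store L1 := 28 → I/M/I on L1; bus BusRdX Flush; mem=2
  op18 P1: load  L0 → O/S/I on L0; bus BusRd; mem=10
  op19 P0: load  L0 → O/S/I on L0; bus (none); mem=10
  op20 P2: store L6 := 25 → I/I/M on L6; bus BusUpgr Flush; mem=94
  op21 P0: store L6 := 79 → M/I/I on L6; bus BusRdX Flush; mem=25
  op22 P1: store L7 := 85 → I/M/I on L7; bus BusRdX; mem=50
  op23 P0: store L6 := 31 → M/I/I on L6; bus (none); mem=25
  op24 P0: store L1 := 24 → M/I/I on L1; bus BusRdX Flush; mem=28
  op25 P2: load  L7 → I/O/S on L7; bus BusRd; mem=50
  op26 P0: store L3 := 49 → M/I/I on L3; bus BusRdX; mem=10
  op27 P2: store L4 := 73 → I/I/M on L4; bus (none); mem=40
  op28 P2: store L1 := 47 → I/I/M on L1; bus BusRdX Flush; mem=24
  op29 P1: store L2 := 59 → I/M/I on L2; bus BusRdX Flush; mem=2
  op30 P2: store L4 := 12 → I/I/M on L4; bus (none); mem=40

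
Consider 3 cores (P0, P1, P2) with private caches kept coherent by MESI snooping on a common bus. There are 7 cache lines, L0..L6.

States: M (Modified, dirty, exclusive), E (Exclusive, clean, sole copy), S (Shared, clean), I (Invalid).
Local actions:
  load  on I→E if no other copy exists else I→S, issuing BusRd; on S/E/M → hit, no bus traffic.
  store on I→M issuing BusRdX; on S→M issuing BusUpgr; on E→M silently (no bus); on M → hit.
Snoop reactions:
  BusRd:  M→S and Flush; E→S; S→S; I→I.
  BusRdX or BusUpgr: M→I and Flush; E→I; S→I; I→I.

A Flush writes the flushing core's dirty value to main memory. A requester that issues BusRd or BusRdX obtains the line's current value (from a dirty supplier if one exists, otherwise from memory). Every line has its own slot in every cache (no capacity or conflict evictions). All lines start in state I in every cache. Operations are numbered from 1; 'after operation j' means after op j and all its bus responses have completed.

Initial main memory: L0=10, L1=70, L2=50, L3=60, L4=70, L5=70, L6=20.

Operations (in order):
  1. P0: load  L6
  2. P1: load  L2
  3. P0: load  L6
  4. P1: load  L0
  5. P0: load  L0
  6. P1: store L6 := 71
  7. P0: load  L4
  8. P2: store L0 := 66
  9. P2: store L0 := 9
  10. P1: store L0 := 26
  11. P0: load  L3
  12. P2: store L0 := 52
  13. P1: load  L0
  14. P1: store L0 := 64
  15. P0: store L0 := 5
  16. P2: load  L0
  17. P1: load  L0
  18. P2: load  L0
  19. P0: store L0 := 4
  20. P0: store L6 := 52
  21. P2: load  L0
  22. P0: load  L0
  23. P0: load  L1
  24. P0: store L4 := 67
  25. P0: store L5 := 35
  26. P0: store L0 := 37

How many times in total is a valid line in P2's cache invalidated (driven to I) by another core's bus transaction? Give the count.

invalidations = 4

[1] P0: load  L6 | P0:E(20), P1:I, P2:I | bus: BusRd
[2] P1: load  L2 | P0:I, P1:E(50), P2:I | bus: BusRd
[3] P0: load  L6 | P0:E(20), P1:I, P2:I | bus: none
[4] P1: load  L0 | P0:I, P1:E(10), P2:I | bus: BusRd
[5] P0: load  L0 | P0:S(10), P1:S(10), P2:I | bus: BusRd
[6] P1: store L6 := 71 | P0:I, P1:M(71), P2:I | bus: BusRdX
[7] P0: load  L4 | P0:E(70), P1:I, P2:I | bus: BusRd
[8] P2: store L0 := 66 | P0:I, P1:I, P2:M(66) | bus: BusRdX
[9] P2: store L0 := 9 | P0:I, P1:I, P2:M(9) | bus: none
[10] P1: store L0 := 26 | P0:I, P1:M(26), P2:I | bus: BusRdX,Flush
[11] P0: load  L3 | P0:E(60), P1:I, P2:I | bus: BusRd
[12] P2: store L0 := 52 | P0:I, P1:I, P2:M(52) | bus: BusRdX,Flush
[13] P1: load  L0 | P0:I, P1:S(52), P2:S(52) | bus: BusRd,Flush
[14] P1: store L0 := 64 | P0:I, P1:M(64), P2:I | bus: BusUpgr
[15] P0: store L0 := 5 | P0:M(5), P1:I, P2:I | bus: BusRdX,Flush
[16] P2: load  L0 | P0:S(5), P1:I, P2:S(5) | bus: BusRd,Flush
[17] P1: load  L0 | P0:S(5), P1:S(5), P2:S(5) | bus: BusRd
[18] P2: load  L0 | P0:S(5), P1:S(5), P2:S(5) | bus: none
[19] P0: store L0 := 4 | P0:M(4), P1:I, P2:I | bus: BusUpgr
[20] P0: store L6 := 52 | P0:M(52), P1:I, P2:I | bus: BusRdX,Flush
[21] P2: load  L0 | P0:S(4), P1:I, P2:S(4) | bus: BusRd,Flush
[22] P0: load  L0 | P0:S(4), P1:I, P2:S(4) | bus: none
[23] P0: load  L1 | P0:E(70), P1:I, P2:I | bus: BusRd
[24] P0: store L4 := 67 | P0:M(67), P1:I, P2:I | bus: none
[25] P0: store L5 := 35 | P0:M(35), P1:I, P2:I | bus: BusRdX
[26] P0: store L0 := 37 | P0:M(37), P1:I, P2:I | bus: BusUpgr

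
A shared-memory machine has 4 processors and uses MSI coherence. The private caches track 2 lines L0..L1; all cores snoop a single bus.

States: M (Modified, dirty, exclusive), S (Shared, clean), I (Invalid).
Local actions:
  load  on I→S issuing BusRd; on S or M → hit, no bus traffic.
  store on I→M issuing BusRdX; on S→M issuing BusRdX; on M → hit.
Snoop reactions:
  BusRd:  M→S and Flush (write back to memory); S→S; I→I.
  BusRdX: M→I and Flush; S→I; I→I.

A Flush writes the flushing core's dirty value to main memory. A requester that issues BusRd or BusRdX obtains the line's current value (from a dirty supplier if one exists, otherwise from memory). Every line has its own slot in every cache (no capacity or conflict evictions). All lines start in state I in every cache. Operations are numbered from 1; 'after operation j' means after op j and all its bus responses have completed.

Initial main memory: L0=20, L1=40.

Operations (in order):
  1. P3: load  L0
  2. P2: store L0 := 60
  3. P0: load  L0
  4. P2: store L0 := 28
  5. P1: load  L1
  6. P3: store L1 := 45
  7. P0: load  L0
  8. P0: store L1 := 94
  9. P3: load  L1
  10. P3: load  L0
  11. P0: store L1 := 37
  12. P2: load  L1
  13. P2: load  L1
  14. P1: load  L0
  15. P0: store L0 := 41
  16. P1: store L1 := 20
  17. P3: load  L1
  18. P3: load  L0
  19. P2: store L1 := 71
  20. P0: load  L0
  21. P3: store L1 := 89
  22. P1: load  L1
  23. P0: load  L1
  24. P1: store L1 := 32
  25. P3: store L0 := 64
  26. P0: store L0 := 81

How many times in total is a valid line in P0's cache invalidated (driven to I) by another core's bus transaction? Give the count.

step 1: P3: load  L0  ⟶  IIIS  (L0)  txn=BusRd  M[L0]=20
step 2: P2: store L0 := 60  ⟶  IIMI  (L0)  txn=BusRdX  M[L0]=20
step 3: P0: load  L0  ⟶  SISI  (L0)  txn=BusRd+Flush  M[L0]=60
step 4: P2: store L0 := 28  ⟶  IIMI  (L0)  txn=BusRdX  M[L0]=60
step 5: P1: load  L1  ⟶  ISII  (L1)  txn=BusRd  M[L1]=40
step 6: P3: store L1 := 45  ⟶  IIIM  (L1)  txn=BusRdX  M[L1]=40
step 7: P0: load  L0  ⟶  SISI  (L0)  txn=BusRd+Flush  M[L0]=28
step 8: P0: store L1 := 94  ⟶  MIII  (L1)  txn=BusRdX+Flush  M[L1]=45
step 9: P3: load  L1  ⟶  SIIS  (L1)  txn=BusRd+Flush  M[L1]=94
step 10: P3: load  L0  ⟶  SISS  (L0)  txn=BusRd  M[L0]=28
step 11: P0: store L1 := 37  ⟶  MIII  (L1)  txn=BusRdX  M[L1]=94
step 12: P2: load  L1  ⟶  SISI  (L1)  txn=BusRd+Flush  M[L1]=37
step 13: P2: load  L1  ⟶  SISI  (L1)  txn=∅  M[L1]=37
step 14: P1: load  L0  ⟶  SSSS  (L0)  txn=BusRd  M[L0]=28
step 15: P0: store L0 := 41  ⟶  MIII  (L0)  txn=BusRdX  M[L0]=28
step 16: P1: store L1 := 20  ⟶  IMII  (L1)  txn=BusRdX  M[L1]=37
step 17: P3: load  L1  ⟶  ISIS  (L1)  txn=BusRd+Flush  M[L1]=20
step 18: P3: load  L0  ⟶  SIIS  (L0)  txn=BusRd+Flush  M[L0]=41
step 19: P2: store L1 := 71  ⟶  IIMI  (L1)  txn=BusRdX  M[L1]=20
step 20: P0: load  L0  ⟶  SIIS  (L0)  txn=∅  M[L0]=41
step 21: P3: store L1 := 89  ⟶  IIIM  (L1)  txn=BusRdX+Flush  M[L1]=71
step 22: P1: load  L1  ⟶  ISIS  (L1)  txn=BusRd+Flush  M[L1]=89
step 23: P0: load  L1  ⟶  SSIS  (L1)  txn=BusRd  M[L1]=89
step 24: P1: store L1 := 32  ⟶  IMII  (L1)  txn=BusRdX  M[L1]=89
step 25: P3: store L0 := 64  ⟶  IIIM  (L0)  txn=BusRdX  M[L0]=41
step 26: P0: store L0 := 81  ⟶  MIII  (L0)  txn=BusRdX+Flush  M[L0]=64

invalidations = 4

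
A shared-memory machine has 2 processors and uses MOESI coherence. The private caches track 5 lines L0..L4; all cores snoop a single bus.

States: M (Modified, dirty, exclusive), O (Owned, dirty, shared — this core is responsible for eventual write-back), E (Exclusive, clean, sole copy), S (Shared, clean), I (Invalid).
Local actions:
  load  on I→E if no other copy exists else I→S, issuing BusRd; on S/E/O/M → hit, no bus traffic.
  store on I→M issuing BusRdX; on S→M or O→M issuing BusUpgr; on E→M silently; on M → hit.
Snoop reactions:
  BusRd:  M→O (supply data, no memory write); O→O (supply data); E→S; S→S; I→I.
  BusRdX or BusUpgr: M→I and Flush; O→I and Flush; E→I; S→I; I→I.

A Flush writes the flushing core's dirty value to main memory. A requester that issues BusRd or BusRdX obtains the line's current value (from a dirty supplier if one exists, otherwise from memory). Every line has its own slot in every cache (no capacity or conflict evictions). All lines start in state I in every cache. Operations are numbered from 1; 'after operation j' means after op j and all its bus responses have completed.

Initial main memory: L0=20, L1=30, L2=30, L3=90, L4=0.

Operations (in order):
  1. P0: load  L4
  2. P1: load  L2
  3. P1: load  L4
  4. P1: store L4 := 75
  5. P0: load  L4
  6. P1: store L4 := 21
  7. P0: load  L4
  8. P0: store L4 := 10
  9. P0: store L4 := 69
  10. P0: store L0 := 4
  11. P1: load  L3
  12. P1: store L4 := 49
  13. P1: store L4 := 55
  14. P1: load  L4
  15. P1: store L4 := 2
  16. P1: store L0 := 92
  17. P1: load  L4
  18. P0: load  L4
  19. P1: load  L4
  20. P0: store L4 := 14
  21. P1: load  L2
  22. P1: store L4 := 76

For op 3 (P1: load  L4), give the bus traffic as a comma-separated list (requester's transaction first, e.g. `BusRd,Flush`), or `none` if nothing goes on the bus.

bus = BusRd

  op1 P0: load  L4 → E/I on L4; bus BusRd; mem=0
  op2 P1: load  L2 → I/E on L2; bus BusRd; mem=30
  op3 P1: load  L4 → S/S on L4; bus BusRd; mem=0
  op4 P1: store L4 := 75 → I/M on L4; bus BusUpgr; mem=0
  op5 P0: load  L4 → S/O on L4; bus BusRd; mem=0
  op6 P1: store L4 := 21 → I/M on L4; bus BusUpgr; mem=0
  op7 P0: load  L4 → S/O on L4; bus BusRd; mem=0
  op8 P0: store L4 := 10 → M/I on L4; bus BusUpgr Flush; mem=21
  op9 P0: store L4 := 69 → M/I on L4; bus (none); mem=21
  op10 P0: store L0 := 4 → M/I on L0; bus BusRdX; mem=20
  op11 P1: load  L3 → I/E on L3; bus BusRd; mem=90
  op12 P1: store L4 := 49 → I/M on L4; bus BusRdX Flush; mem=69
  op13 P1: store L4 := 55 → I/M on L4; bus (none); mem=69
  op14 P1: load  L4 → I/M on L4; bus (none); mem=69
  op15 P1: store L4 := 2 → I/M on L4; bus (none); mem=69
  op16 P1: store L0 := 92 → I/M on L0; bus BusRdX Flush; mem=4
  op17 P1: load  L4 → I/M on L4; bus (none); mem=69
  op18 P0: load  L4 → S/O on L4; bus BusRd; mem=69
  op19 P1: load  L4 → S/O on L4; bus (none); mem=69
  op20 P0: store L4 := 14 → M/I on L4; bus BusUpgr Flush; mem=2
  op21 P1: load  L2 → I/E on L2; bus (none); mem=30
  op22 P1: store L4 := 76 → I/M on L4; bus BusRdX Flush; mem=14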